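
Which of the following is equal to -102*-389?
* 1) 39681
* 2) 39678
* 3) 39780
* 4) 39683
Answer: 2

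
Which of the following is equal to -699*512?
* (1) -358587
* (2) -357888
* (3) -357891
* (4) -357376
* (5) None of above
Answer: 2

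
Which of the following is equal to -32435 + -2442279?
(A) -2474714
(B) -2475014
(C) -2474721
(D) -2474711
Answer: A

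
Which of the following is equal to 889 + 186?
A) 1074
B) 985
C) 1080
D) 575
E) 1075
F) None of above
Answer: E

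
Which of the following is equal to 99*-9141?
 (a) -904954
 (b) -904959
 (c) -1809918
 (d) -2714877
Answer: b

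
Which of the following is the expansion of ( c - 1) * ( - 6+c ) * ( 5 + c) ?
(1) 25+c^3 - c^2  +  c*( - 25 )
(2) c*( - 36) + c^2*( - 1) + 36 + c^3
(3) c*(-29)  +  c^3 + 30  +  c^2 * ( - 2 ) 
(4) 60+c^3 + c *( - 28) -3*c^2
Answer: 3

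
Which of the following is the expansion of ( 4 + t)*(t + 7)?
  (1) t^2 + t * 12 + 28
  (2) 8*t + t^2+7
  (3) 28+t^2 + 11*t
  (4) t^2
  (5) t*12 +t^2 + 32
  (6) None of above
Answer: 3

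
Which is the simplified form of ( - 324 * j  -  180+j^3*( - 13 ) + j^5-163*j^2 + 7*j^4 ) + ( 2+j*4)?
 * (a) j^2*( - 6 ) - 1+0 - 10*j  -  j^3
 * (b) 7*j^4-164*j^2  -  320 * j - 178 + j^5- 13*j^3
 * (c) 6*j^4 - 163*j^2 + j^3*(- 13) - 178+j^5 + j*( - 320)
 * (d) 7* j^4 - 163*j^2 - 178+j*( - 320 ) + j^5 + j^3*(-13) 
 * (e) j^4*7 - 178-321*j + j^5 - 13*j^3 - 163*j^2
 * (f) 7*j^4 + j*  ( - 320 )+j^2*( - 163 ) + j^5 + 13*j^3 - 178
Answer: d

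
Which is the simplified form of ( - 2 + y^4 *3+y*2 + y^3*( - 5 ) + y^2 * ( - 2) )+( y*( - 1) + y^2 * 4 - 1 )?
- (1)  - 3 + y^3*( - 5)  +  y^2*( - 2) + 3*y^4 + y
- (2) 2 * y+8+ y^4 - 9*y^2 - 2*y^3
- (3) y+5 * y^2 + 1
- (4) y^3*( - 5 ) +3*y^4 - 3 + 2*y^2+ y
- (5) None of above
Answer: 4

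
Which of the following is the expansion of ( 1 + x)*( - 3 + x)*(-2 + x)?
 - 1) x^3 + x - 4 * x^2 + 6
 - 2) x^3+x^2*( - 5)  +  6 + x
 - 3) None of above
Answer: 1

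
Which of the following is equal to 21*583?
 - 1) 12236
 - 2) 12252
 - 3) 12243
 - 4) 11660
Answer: 3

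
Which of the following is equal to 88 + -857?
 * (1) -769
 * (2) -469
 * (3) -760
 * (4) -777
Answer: 1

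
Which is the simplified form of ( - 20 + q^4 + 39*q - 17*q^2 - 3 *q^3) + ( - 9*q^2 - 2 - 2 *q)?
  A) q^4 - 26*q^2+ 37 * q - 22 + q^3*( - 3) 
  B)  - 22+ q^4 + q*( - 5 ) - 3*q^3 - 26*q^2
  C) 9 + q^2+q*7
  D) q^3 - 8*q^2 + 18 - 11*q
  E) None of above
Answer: A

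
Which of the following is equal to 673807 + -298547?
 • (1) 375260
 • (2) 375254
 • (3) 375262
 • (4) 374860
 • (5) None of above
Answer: 1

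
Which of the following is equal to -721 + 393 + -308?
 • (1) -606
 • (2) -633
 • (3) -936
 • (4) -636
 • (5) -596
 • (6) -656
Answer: 4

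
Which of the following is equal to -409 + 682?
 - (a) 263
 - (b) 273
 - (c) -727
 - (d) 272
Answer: b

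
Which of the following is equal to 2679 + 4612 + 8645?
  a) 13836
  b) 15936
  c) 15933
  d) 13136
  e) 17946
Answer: b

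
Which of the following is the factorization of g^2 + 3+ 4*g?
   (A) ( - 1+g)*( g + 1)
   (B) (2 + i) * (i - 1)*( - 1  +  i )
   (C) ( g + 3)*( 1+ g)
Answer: C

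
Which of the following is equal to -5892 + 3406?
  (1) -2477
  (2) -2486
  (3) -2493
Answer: 2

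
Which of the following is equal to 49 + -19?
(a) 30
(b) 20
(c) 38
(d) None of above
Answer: a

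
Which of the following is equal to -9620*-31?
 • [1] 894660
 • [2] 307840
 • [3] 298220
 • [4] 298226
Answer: 3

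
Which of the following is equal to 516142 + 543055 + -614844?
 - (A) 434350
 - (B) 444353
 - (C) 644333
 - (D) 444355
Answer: B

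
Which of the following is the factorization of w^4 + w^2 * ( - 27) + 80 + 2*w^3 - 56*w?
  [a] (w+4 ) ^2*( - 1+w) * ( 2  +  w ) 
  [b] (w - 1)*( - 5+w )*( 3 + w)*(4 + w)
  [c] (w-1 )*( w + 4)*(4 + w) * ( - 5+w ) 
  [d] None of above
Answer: c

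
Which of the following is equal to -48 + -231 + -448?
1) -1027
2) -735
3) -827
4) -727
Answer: 4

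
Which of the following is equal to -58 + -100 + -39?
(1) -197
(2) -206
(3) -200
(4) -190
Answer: 1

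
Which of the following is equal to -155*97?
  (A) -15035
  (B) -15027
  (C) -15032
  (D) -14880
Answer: A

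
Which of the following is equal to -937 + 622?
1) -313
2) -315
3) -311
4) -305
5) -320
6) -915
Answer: 2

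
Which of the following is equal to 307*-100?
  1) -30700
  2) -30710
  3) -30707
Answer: 1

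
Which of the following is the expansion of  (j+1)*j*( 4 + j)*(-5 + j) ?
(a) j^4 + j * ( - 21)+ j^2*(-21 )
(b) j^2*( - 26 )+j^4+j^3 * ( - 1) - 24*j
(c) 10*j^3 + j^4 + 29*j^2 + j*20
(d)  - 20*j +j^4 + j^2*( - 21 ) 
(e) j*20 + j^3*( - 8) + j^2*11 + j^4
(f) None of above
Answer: d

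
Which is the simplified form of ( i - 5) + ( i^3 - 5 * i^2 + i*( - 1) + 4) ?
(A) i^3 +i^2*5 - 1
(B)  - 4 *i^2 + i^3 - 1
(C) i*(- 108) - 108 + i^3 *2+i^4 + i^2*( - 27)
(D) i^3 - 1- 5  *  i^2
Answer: D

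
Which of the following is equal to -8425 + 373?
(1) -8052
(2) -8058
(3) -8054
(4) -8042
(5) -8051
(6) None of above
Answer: 1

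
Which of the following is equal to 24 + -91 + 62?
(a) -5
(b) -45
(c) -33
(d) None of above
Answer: a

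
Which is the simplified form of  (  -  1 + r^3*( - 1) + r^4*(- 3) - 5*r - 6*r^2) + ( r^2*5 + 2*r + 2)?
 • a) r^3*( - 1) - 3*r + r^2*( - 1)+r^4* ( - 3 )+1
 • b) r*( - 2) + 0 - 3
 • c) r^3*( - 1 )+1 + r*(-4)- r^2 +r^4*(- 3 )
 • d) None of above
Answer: a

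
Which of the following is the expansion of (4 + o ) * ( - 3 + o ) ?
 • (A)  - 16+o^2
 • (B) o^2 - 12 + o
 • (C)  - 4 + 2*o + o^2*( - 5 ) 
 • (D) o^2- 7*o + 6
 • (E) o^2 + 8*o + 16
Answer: B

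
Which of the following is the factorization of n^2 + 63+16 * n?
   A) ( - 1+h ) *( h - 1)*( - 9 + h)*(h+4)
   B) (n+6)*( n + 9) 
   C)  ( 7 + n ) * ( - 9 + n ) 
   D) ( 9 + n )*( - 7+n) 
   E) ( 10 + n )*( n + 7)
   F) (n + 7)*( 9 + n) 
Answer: F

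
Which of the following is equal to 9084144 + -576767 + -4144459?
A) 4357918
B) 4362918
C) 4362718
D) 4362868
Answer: B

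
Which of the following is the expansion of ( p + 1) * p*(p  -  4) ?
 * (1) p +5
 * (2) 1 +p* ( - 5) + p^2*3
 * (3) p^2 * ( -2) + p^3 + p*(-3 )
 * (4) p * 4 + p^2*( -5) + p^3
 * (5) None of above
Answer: 5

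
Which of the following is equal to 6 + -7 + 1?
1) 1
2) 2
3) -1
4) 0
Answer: 4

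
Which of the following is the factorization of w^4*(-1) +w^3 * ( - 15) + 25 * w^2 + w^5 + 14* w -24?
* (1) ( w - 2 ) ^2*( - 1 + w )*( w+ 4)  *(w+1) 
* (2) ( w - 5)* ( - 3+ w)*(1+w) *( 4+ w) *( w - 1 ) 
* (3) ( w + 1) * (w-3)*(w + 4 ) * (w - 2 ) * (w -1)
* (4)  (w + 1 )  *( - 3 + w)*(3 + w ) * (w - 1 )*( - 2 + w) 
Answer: 3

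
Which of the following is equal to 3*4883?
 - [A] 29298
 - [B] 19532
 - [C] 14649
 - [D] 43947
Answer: C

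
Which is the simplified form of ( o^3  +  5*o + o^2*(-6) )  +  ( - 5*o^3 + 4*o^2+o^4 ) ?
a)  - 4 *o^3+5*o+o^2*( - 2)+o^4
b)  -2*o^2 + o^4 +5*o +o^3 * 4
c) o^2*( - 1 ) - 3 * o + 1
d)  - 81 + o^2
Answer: a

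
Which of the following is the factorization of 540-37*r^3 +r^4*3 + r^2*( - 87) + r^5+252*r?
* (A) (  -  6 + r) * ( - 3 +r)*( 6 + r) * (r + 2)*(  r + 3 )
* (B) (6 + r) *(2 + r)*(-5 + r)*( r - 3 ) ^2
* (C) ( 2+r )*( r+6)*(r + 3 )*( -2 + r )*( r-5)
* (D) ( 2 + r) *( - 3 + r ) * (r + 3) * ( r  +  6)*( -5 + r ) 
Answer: D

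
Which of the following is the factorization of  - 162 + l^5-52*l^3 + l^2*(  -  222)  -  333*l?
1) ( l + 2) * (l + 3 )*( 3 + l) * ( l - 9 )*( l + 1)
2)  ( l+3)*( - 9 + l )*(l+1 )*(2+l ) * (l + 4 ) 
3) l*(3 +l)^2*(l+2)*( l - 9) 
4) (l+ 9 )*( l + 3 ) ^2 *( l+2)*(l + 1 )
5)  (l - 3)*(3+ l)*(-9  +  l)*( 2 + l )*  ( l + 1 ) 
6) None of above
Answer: 1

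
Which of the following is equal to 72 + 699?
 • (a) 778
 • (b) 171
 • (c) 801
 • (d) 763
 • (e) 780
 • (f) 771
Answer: f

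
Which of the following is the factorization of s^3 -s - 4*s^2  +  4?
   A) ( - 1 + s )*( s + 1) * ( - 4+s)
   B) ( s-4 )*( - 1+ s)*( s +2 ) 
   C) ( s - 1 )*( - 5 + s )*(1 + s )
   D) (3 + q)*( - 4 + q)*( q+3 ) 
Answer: A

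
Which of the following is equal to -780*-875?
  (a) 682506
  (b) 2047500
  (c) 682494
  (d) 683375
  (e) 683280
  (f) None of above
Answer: f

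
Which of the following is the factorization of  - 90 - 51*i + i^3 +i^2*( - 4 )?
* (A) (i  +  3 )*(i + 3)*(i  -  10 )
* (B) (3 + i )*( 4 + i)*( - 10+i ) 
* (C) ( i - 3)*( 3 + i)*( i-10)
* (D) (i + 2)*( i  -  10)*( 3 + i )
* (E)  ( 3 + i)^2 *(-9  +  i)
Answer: A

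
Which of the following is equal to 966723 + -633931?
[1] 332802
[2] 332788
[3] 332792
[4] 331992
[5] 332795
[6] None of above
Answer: 3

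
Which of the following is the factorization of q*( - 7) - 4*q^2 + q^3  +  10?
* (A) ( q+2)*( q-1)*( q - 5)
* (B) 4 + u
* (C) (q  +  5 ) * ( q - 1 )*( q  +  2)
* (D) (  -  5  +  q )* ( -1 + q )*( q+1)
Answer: A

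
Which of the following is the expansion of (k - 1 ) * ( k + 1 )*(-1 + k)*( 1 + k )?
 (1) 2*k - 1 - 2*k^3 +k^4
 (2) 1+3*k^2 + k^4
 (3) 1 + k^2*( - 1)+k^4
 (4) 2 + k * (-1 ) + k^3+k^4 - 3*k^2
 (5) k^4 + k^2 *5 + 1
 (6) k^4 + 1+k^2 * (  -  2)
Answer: 6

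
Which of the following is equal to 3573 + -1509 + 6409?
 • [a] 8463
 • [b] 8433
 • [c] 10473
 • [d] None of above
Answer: d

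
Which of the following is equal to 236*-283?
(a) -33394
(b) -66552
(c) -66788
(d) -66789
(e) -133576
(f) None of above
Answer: c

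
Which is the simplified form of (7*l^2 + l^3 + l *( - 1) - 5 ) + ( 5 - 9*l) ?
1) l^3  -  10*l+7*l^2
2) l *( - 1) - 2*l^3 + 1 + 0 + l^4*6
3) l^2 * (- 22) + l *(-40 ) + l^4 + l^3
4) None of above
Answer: 1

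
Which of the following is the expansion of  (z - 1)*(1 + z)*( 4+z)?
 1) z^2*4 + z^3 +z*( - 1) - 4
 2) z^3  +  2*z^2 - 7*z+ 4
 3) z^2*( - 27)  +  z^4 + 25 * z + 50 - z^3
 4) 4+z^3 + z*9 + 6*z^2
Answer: 1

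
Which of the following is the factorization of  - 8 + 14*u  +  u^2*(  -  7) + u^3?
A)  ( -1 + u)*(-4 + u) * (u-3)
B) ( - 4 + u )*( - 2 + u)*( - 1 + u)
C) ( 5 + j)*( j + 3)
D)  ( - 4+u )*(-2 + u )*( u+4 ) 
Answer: B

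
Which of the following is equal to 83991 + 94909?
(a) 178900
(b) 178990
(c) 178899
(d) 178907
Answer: a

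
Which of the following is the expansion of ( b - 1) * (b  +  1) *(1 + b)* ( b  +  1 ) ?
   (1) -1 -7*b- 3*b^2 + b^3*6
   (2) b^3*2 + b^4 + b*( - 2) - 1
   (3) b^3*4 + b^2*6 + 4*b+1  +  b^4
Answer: 2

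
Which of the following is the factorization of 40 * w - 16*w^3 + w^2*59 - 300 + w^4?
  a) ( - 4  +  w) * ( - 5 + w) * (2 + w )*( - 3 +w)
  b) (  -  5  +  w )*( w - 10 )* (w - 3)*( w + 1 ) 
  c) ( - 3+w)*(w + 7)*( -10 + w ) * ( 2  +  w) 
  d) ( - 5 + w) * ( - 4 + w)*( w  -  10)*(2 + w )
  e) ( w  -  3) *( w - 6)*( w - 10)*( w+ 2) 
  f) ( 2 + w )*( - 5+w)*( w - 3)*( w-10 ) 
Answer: f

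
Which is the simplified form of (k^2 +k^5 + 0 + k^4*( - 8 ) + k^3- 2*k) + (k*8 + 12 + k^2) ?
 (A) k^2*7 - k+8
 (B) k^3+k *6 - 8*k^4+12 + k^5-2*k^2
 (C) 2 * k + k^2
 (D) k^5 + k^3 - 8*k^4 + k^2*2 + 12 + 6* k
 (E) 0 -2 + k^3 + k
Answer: D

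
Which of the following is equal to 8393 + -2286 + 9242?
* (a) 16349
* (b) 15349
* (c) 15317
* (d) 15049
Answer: b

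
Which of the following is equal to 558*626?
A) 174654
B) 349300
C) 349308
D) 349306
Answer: C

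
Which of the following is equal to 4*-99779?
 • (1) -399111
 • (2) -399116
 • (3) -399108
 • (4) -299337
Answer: 2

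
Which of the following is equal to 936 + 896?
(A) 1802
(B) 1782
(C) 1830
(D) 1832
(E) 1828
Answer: D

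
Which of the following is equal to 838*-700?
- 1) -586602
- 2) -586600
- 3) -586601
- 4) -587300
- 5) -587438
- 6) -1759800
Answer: 2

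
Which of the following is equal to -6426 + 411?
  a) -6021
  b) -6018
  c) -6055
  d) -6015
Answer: d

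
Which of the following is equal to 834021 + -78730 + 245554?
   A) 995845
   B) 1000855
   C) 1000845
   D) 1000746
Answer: C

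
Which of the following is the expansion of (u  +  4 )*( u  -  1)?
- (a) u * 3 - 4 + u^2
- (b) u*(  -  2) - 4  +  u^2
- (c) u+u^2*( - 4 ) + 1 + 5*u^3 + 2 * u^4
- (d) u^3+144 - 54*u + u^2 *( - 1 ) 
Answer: a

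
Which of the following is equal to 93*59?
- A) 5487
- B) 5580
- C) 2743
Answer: A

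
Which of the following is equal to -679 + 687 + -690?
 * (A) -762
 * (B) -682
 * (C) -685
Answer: B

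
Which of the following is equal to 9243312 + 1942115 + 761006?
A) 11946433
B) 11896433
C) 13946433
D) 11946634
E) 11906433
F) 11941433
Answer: A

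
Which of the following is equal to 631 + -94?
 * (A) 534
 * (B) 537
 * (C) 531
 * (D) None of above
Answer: B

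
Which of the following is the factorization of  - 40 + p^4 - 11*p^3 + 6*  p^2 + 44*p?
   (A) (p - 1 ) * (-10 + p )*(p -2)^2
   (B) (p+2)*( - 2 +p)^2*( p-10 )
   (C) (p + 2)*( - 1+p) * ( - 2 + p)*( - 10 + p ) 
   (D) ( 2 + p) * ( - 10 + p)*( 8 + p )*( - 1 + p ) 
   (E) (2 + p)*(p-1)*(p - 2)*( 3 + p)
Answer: C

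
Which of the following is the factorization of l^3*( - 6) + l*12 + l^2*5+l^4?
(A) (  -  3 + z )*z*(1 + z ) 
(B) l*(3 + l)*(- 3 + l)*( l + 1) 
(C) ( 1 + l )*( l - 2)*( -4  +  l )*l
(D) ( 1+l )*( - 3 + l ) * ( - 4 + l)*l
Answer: D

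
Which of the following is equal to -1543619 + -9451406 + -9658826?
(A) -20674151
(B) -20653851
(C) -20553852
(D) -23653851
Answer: B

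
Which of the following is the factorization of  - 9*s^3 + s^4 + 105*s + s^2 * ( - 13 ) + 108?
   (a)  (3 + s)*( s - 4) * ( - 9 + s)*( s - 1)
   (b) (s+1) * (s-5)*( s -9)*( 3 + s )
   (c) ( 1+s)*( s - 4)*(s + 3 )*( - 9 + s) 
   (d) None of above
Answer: c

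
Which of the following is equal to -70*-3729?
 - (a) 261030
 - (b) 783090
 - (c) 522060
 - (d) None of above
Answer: a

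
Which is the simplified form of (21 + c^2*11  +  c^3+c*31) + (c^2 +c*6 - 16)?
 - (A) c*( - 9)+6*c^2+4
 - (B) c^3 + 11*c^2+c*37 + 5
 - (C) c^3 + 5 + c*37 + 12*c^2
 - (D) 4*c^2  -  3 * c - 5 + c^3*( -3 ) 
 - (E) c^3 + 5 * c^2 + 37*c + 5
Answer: C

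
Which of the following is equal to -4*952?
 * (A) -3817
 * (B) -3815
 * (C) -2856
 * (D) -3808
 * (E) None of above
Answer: D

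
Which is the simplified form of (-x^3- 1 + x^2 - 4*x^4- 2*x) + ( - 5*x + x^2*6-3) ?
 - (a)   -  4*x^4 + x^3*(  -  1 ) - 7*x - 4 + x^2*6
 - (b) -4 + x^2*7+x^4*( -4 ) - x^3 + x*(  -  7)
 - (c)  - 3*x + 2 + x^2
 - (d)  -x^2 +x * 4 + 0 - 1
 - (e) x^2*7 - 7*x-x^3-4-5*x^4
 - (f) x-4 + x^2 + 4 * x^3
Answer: b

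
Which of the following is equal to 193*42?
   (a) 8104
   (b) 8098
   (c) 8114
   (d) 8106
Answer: d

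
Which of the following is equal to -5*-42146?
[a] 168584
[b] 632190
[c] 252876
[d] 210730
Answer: d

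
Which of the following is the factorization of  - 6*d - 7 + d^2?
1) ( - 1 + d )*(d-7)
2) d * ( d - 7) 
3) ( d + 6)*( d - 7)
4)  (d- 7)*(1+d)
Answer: 4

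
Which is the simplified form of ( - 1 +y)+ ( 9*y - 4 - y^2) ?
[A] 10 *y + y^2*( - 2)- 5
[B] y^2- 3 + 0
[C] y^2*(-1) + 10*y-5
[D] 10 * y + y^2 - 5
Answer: C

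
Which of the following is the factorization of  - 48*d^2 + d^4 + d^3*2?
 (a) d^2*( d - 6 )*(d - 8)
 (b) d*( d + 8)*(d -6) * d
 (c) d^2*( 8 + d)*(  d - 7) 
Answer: b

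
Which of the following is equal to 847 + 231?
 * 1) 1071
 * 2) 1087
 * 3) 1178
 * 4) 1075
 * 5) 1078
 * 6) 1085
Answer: 5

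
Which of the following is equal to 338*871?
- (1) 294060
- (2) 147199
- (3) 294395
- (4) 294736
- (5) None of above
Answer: 5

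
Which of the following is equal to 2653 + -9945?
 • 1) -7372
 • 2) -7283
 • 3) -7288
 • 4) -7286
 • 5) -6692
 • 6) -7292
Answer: 6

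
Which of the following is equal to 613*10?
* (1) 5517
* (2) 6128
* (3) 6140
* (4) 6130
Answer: 4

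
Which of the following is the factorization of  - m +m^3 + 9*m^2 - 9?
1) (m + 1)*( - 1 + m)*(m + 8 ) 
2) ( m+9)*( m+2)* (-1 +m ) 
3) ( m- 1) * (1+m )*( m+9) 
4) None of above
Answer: 3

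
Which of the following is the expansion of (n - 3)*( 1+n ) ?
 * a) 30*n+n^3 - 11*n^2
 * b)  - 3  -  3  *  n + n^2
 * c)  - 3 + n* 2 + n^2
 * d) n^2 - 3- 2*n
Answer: d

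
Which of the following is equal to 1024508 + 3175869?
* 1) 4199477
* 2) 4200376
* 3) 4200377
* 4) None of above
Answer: 3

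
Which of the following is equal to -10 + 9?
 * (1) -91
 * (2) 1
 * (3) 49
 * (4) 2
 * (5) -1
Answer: 5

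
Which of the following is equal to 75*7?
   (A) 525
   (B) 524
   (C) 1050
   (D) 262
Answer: A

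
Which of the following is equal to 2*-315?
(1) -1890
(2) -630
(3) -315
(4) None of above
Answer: 2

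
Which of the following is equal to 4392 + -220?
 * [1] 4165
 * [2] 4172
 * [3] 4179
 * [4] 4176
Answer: 2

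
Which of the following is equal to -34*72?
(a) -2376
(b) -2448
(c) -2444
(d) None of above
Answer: b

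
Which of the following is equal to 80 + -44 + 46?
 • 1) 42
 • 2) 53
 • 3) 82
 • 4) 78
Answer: 3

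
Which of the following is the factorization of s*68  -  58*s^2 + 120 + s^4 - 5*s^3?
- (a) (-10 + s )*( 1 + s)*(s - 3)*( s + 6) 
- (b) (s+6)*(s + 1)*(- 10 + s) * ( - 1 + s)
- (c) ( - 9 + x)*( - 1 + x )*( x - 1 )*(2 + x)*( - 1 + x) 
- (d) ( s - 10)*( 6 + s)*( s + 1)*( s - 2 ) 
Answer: d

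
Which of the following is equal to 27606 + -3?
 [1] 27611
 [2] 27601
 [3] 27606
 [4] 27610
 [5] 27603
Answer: 5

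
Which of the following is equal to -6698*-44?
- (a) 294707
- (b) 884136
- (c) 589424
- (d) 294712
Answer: d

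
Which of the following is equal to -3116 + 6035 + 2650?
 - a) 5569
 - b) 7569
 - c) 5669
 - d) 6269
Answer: a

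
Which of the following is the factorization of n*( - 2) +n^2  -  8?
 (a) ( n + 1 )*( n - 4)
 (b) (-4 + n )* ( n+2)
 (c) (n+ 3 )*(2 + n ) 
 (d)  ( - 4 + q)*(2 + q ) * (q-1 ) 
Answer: b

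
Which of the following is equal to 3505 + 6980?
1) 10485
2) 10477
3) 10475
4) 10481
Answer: 1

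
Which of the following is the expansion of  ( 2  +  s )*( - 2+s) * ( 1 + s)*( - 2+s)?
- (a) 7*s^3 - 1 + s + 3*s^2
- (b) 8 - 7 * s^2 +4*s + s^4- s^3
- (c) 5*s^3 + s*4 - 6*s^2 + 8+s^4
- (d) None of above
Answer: d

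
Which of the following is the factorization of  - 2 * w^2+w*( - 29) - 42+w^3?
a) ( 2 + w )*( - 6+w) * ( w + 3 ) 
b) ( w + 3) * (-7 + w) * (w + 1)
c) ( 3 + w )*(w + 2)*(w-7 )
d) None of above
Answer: c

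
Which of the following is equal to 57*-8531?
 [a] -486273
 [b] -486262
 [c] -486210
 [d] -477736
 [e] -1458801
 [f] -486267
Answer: f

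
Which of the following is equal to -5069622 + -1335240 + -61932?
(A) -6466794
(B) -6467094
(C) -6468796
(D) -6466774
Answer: A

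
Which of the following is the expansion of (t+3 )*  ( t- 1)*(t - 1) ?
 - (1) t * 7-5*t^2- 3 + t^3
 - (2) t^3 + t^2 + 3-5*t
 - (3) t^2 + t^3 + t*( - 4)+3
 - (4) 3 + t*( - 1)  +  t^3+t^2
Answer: 2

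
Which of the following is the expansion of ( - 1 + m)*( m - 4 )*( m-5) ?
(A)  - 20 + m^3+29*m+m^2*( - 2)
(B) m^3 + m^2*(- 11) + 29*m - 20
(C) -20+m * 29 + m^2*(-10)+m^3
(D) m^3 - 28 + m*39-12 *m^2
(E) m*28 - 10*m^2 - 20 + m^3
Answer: C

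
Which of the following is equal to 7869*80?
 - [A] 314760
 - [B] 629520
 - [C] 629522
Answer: B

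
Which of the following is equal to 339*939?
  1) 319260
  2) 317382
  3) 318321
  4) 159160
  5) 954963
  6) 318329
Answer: 3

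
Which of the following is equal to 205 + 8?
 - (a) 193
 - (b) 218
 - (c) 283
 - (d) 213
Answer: d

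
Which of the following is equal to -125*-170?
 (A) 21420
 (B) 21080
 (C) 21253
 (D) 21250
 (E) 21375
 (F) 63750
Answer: D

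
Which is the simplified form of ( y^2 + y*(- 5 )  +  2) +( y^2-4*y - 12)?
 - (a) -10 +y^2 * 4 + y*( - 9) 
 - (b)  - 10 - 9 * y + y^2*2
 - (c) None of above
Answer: b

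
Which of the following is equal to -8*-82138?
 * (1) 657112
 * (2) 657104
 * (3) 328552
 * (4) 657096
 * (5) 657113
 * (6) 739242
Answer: 2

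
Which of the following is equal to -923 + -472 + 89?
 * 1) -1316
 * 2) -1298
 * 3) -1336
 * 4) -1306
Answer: 4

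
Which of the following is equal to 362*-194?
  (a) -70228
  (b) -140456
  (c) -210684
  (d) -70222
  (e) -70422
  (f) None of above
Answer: a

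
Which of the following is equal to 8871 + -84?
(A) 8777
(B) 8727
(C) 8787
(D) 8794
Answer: C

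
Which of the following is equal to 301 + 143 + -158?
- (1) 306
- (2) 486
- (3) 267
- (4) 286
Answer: 4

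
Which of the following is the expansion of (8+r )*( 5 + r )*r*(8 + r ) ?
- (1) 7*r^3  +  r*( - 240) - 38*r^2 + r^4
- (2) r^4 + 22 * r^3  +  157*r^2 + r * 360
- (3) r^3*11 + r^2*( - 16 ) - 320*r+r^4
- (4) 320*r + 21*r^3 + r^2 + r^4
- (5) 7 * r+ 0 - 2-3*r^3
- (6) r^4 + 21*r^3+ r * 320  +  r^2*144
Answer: 6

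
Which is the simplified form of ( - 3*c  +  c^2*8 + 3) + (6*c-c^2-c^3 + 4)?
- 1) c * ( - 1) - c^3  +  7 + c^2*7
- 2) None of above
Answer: 2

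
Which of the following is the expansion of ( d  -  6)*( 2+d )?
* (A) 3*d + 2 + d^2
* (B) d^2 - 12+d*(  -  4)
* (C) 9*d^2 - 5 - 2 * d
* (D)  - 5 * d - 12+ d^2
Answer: B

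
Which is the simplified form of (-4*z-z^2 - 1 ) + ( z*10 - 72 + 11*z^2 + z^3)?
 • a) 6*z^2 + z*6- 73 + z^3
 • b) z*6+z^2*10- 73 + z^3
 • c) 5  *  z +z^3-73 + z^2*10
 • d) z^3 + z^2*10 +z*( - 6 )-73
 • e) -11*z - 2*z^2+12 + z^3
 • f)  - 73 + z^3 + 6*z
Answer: b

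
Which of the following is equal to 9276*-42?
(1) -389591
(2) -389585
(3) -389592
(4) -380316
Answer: 3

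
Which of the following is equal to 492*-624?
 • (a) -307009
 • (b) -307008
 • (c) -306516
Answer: b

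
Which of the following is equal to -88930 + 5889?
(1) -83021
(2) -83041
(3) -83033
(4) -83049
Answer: 2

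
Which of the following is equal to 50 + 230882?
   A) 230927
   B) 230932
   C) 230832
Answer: B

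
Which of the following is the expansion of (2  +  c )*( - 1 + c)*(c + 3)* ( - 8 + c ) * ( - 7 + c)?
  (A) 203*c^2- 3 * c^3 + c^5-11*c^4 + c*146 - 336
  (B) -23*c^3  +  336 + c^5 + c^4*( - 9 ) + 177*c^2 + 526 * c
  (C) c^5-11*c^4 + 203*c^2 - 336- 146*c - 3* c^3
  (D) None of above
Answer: A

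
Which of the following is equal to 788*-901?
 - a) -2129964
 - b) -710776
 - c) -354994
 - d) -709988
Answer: d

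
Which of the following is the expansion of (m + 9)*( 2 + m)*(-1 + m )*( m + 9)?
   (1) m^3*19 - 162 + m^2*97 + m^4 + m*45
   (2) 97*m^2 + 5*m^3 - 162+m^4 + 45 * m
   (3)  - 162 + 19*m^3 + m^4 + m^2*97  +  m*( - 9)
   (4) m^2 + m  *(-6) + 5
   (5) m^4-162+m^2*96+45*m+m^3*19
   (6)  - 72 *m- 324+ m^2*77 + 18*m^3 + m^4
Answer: 1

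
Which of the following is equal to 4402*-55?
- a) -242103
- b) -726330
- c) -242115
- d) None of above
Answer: d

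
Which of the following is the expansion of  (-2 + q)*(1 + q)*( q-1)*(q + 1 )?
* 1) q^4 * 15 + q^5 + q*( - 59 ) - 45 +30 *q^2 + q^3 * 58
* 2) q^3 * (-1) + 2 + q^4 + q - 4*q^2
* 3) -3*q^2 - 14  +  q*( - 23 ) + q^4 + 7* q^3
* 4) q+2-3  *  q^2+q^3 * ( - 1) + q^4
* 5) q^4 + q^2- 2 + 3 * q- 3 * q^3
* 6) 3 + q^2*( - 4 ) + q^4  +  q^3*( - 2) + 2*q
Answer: 4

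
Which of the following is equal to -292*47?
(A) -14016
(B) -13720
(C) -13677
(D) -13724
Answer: D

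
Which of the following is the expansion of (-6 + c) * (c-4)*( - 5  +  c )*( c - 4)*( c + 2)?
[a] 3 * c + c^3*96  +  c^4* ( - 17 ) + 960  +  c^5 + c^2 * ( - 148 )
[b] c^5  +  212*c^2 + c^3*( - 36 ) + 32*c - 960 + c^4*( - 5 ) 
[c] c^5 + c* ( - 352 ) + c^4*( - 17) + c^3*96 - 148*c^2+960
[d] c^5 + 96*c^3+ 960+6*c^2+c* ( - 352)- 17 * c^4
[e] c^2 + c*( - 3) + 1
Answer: c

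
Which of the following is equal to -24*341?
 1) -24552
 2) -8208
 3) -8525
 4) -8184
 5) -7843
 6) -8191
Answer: 4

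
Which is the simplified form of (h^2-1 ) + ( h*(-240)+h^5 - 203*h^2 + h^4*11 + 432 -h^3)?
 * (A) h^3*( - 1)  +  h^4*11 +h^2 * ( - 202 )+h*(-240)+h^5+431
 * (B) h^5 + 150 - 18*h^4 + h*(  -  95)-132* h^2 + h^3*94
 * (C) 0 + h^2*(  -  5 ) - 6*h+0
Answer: A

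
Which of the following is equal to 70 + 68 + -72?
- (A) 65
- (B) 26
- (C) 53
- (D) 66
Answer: D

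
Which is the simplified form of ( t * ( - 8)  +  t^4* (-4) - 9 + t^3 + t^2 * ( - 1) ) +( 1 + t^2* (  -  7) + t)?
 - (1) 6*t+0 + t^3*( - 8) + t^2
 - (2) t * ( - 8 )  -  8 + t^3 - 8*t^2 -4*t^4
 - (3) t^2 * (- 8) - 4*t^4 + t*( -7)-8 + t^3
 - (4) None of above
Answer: 3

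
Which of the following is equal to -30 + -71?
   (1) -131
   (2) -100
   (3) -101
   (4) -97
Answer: 3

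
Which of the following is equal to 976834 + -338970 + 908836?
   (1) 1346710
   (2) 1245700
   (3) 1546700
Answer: 3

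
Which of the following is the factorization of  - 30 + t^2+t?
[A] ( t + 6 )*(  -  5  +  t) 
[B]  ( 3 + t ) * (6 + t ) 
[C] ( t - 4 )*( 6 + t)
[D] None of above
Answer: A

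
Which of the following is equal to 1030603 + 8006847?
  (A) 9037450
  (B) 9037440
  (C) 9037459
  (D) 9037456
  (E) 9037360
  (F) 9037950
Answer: A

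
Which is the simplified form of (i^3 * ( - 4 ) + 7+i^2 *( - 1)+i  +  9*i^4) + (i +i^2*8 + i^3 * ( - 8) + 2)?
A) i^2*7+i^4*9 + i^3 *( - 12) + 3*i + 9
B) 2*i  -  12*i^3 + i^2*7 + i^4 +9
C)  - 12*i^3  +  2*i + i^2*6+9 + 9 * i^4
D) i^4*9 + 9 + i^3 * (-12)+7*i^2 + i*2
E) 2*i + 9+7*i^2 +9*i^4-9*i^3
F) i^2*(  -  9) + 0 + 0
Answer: D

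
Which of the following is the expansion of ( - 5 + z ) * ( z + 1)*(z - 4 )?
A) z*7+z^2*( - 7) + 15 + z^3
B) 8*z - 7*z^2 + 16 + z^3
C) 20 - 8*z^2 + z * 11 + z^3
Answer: C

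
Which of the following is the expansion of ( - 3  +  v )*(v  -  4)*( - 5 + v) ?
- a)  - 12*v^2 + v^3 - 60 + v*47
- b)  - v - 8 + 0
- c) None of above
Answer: a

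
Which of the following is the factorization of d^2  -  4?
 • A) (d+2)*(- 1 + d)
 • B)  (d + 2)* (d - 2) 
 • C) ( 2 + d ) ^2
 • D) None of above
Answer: B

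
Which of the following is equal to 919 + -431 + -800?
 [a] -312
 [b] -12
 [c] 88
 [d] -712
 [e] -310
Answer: a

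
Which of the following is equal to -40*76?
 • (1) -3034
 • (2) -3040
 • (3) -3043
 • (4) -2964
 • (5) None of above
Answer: 2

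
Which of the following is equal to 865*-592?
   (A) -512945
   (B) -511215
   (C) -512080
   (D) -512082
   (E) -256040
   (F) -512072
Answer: C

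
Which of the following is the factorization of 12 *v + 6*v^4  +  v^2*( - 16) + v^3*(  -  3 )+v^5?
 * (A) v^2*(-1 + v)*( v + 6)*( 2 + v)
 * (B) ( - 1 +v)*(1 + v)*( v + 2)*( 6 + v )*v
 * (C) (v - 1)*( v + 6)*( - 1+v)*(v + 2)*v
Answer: C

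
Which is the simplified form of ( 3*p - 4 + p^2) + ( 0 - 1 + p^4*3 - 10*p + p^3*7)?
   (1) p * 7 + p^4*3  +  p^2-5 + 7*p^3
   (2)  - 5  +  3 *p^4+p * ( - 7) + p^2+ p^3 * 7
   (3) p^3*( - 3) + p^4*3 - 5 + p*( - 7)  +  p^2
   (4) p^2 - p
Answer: 2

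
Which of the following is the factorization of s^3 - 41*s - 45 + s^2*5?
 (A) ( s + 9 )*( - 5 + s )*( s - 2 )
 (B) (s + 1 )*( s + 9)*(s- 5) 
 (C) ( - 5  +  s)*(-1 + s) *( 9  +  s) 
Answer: B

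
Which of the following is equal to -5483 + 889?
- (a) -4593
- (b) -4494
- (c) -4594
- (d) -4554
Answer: c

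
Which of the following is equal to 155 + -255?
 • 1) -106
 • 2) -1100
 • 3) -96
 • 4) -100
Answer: 4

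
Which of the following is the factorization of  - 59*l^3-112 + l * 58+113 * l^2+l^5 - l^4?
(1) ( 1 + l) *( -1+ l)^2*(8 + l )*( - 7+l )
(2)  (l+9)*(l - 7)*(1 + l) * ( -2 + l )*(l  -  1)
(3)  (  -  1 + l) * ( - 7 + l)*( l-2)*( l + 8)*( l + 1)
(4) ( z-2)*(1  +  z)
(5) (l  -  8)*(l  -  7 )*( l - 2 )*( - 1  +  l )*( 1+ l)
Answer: 3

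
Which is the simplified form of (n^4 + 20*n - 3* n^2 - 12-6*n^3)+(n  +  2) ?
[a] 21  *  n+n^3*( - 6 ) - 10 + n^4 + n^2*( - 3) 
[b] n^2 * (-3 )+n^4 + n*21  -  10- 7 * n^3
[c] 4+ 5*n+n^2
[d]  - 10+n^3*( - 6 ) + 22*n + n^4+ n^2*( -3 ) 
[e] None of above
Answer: a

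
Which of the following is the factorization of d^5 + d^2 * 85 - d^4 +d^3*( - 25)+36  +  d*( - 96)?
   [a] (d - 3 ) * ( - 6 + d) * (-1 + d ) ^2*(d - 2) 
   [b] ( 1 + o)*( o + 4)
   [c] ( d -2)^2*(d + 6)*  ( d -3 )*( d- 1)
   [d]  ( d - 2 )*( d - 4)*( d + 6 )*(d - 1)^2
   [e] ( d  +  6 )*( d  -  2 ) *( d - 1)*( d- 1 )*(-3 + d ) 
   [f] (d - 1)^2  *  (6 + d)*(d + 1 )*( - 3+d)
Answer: e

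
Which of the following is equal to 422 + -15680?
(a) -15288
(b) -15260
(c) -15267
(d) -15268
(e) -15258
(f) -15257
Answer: e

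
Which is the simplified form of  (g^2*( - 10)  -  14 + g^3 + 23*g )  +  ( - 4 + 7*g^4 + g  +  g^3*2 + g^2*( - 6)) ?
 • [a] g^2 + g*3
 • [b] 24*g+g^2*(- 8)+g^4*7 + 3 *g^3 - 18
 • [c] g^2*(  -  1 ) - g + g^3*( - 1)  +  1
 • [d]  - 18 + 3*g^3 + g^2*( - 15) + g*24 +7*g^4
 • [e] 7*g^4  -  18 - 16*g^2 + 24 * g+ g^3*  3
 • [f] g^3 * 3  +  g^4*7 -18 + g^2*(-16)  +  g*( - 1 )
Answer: e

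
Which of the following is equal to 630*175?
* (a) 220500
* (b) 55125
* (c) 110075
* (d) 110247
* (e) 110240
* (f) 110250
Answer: f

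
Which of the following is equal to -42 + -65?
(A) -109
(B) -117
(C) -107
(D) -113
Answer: C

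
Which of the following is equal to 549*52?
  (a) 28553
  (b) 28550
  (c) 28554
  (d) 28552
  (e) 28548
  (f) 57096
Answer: e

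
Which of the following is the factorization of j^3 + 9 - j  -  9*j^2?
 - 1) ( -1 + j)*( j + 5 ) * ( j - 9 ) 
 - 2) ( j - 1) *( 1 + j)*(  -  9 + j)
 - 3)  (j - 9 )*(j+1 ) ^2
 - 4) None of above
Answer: 2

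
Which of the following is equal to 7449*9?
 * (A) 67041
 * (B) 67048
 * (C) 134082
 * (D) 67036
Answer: A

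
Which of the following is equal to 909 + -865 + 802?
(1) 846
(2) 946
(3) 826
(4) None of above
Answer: 1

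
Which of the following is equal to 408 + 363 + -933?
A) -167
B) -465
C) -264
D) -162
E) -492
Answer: D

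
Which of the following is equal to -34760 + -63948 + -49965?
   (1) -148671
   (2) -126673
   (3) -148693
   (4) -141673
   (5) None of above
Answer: 5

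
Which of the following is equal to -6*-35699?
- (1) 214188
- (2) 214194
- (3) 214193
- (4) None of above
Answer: 2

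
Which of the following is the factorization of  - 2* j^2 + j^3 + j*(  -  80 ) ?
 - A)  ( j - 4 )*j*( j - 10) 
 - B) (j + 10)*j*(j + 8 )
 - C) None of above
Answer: C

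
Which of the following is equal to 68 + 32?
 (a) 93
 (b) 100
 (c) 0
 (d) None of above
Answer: b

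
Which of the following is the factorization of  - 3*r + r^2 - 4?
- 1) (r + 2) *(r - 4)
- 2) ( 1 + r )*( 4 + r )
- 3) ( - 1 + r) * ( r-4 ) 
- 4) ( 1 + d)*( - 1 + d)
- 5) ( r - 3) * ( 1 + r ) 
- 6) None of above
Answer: 6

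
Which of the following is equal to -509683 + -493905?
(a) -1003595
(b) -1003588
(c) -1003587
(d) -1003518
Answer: b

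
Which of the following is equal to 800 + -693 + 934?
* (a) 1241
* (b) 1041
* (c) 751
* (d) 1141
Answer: b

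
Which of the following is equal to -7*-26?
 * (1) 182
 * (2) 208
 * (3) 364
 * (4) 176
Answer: 1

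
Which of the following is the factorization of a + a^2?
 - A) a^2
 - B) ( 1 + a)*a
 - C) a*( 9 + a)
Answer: B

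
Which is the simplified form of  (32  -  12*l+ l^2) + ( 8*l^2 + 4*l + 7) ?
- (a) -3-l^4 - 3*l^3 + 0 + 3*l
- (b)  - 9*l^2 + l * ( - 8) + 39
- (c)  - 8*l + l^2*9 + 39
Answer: c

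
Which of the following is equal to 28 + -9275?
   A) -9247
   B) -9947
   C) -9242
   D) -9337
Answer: A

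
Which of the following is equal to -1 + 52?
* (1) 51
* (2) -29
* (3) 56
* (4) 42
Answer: 1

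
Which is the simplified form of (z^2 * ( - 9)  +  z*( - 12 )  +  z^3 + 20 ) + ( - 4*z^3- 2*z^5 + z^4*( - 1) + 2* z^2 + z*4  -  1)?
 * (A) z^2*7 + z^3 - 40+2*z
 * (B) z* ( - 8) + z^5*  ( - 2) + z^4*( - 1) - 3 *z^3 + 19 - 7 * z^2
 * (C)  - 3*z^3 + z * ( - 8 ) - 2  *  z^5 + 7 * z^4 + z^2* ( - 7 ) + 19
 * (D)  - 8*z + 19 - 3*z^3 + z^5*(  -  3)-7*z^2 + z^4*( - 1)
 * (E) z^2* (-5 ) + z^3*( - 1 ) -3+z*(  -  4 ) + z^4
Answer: B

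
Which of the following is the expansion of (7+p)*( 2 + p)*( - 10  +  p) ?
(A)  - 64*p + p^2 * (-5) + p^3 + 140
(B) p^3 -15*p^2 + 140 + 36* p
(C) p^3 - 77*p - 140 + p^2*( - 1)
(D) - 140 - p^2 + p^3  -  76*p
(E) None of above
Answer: D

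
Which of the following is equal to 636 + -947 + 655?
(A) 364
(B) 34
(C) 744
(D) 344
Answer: D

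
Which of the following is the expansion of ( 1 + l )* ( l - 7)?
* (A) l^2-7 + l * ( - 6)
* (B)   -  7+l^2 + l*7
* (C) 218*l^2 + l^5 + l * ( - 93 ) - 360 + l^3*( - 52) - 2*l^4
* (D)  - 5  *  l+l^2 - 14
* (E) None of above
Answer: A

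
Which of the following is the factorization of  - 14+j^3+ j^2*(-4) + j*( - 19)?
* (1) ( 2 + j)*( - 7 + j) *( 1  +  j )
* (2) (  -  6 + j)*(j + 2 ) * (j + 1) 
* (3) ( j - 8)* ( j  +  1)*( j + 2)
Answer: 1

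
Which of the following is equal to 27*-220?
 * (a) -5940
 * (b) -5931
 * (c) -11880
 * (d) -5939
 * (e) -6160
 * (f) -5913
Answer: a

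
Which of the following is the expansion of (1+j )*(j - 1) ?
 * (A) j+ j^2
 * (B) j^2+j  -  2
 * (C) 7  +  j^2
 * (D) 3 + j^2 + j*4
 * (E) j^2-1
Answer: E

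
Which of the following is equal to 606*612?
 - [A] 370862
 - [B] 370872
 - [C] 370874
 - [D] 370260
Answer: B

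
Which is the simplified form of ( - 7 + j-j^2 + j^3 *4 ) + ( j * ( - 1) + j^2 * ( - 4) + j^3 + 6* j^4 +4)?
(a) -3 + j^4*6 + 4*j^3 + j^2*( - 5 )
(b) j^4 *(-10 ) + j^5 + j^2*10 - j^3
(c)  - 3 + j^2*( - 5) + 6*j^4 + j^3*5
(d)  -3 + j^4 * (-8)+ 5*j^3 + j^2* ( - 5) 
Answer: c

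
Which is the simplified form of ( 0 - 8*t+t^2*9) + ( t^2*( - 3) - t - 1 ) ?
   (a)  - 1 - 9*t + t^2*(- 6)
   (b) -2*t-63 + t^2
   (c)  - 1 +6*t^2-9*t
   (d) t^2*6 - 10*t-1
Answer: c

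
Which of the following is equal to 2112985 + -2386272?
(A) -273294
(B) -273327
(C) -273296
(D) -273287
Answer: D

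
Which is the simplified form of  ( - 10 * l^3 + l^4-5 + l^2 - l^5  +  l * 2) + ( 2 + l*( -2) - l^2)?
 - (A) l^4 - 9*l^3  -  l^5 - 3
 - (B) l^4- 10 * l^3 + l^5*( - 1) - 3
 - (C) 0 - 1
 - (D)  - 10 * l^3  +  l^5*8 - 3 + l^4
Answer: B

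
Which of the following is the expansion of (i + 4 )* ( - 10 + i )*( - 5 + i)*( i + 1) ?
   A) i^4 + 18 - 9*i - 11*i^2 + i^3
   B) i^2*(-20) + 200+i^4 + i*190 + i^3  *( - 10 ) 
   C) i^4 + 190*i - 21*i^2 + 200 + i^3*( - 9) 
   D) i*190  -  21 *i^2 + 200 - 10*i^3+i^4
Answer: D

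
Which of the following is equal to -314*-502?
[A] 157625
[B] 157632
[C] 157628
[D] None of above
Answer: C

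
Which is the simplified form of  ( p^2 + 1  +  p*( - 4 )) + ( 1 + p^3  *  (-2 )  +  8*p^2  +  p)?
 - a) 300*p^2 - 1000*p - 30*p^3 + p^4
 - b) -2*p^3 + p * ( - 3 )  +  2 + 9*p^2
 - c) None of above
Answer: b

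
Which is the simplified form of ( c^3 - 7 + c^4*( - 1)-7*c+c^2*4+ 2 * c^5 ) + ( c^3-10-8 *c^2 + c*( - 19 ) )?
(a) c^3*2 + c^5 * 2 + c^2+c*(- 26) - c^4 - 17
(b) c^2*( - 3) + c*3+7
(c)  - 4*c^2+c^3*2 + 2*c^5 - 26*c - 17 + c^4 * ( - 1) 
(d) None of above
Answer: c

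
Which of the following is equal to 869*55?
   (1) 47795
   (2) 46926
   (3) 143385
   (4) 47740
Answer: 1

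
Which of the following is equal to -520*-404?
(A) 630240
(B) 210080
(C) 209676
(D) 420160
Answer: B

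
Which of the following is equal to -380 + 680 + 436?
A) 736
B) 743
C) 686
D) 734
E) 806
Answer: A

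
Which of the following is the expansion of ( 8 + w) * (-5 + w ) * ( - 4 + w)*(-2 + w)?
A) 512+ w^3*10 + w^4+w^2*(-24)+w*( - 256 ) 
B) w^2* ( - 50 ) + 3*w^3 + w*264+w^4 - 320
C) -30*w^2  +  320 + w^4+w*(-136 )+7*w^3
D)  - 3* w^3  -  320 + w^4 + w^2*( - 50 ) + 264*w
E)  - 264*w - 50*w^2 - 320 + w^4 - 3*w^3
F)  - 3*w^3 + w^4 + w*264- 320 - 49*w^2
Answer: D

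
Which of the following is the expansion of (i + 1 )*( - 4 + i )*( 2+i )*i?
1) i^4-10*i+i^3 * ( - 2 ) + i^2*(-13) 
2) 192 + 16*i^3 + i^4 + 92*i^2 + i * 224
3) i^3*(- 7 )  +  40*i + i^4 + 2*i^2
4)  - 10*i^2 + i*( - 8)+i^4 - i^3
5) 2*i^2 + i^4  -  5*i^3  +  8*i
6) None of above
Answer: 4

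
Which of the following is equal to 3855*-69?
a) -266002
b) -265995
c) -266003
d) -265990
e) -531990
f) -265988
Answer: b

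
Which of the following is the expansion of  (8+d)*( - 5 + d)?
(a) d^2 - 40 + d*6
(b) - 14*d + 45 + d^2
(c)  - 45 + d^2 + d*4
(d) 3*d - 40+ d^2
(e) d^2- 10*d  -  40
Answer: d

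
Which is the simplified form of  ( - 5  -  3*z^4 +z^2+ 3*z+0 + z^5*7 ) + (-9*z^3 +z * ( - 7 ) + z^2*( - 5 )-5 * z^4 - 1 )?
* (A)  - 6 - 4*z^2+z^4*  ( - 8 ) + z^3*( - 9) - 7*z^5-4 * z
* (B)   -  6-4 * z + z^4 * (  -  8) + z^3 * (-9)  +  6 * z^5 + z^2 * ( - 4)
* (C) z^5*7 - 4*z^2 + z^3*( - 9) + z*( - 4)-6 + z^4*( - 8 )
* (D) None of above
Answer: C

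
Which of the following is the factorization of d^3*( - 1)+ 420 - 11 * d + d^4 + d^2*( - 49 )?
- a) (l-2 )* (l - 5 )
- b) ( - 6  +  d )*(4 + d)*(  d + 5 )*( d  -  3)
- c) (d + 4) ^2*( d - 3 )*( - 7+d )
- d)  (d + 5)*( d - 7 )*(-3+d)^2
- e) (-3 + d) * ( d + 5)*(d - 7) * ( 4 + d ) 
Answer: e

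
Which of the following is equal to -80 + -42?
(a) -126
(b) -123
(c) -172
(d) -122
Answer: d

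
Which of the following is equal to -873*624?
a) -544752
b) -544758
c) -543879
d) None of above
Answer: a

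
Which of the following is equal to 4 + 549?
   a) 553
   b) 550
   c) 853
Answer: a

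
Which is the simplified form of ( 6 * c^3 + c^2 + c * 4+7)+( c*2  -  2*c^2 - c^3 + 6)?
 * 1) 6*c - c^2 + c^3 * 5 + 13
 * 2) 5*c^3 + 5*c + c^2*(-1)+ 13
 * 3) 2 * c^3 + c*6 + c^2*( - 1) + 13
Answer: 1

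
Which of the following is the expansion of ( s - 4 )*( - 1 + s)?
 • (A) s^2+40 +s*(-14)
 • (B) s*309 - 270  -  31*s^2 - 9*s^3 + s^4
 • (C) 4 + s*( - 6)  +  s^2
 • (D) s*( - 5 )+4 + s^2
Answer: D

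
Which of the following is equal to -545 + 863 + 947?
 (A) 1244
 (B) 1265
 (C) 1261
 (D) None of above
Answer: B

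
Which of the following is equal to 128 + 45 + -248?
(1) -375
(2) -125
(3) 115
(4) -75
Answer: 4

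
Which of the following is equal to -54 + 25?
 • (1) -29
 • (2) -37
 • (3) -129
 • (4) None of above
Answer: 1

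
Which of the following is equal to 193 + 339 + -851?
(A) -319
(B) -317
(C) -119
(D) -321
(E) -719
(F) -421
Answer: A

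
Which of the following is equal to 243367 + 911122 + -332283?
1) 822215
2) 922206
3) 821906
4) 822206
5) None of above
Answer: 4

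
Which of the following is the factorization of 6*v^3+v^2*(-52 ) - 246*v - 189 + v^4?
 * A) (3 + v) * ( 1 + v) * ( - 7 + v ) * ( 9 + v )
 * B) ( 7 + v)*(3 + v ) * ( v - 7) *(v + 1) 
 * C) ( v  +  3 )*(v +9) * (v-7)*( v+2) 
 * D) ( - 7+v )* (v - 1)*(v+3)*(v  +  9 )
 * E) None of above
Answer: A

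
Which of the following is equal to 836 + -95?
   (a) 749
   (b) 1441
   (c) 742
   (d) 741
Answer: d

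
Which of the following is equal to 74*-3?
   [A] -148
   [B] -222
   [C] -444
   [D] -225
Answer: B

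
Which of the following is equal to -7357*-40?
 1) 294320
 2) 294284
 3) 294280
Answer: 3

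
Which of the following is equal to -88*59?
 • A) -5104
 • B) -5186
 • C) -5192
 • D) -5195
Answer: C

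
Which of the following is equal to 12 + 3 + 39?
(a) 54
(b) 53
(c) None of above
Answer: a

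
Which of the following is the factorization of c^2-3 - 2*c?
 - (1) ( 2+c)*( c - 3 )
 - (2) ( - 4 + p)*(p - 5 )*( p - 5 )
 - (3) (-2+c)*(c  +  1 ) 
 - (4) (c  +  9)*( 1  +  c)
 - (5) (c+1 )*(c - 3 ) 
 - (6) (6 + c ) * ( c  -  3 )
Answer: 5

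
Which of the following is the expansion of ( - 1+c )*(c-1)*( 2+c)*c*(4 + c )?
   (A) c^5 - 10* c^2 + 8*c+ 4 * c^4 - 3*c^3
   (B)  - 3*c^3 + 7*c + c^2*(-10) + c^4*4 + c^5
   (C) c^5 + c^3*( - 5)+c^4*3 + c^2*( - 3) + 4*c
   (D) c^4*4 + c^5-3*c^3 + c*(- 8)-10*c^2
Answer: A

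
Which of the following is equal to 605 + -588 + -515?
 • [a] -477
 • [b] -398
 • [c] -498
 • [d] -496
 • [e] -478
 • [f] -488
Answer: c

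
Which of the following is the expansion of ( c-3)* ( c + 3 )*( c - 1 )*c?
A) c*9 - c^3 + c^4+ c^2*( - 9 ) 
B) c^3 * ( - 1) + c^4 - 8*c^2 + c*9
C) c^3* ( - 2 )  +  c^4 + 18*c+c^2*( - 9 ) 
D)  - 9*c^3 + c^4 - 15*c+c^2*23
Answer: A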